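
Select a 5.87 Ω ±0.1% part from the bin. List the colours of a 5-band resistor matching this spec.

5.87 Ω = 587 × 10^-2.
5 → green
8 → grey
7 → violet
Multiplier 10^-2 → silver.
±0.1% tolerance → violet.

green, grey, violet, silver, violet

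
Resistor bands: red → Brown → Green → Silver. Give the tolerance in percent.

The last band, silver, is the tolerance band.
Silver corresponds to ±10%.

±10%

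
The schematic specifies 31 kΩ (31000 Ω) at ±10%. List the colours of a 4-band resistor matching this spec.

orange, brown, orange, silver

31000 Ω = 31 × 10^3.
3 → orange
1 → brown
Multiplier 10^3 → orange.
±10% tolerance → silver.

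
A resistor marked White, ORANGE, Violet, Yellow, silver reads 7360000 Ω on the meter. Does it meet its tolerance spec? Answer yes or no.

White → 9 (first significant figure)
Orange → 3 (second significant figure)
Violet → 7 (third significant figure)
Yellow → ×10^4 multiplier
Silver → ±10% tolerance
937 × 10000 = 9370000 Ω
Allowed range: 8433000 Ω to 10307000 Ω.
7360000 Ω lies outside that range.

no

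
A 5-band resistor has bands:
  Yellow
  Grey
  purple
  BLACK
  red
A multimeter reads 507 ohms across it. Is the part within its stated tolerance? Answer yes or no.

no

Yellow → 4 (first significant figure)
Grey → 8 (second significant figure)
Violet → 7 (third significant figure)
Black → ×1 multiplier
Red → ±2% tolerance
487 × 1 = 487 Ω
Allowed range: 477.26 Ω to 496.74 Ω.
507 ohms lies outside that range.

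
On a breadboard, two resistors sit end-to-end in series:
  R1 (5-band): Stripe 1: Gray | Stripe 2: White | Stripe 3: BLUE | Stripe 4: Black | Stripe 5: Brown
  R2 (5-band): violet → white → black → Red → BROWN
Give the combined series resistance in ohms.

R1: grey, white, blue → 896; black ×1 → 896 Ω.
R2: violet, white, black → 790; red ×10^2 → 79000 Ω.
Series: 896 + 79000 = 79896 Ω.

79896 Ω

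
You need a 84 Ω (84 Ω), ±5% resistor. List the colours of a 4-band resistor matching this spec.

grey, yellow, black, gold

84 Ω = 84 × 10^0.
8 → grey
4 → yellow
Multiplier 10^0 → black.
±5% tolerance → gold.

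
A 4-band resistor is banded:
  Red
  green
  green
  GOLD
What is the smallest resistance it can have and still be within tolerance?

Red → 2 (first significant figure)
Green → 5 (second significant figure)
Green → ×10^5 multiplier
Gold → ±5% tolerance
25 × 100000 = 2500000 Ω
Smallest = 2500000 × (1 − 5/100) = 2375000 Ω.

2375000 Ω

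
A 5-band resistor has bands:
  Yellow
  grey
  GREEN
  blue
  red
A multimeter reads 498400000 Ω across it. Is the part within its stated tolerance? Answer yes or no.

Yellow → 4 (first significant figure)
Grey → 8 (second significant figure)
Green → 5 (third significant figure)
Blue → ×10^6 multiplier
Red → ±2% tolerance
485 × 1000000 = 485000000 Ω
Allowed range: 475300000 Ω to 494700000 Ω.
498400000 Ω lies outside that range.

no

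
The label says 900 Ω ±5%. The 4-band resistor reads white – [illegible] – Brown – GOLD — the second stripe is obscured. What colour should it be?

900 Ω = 90 × 10^1.
The second band gives digit 0 of the significand, and 0 is black.

black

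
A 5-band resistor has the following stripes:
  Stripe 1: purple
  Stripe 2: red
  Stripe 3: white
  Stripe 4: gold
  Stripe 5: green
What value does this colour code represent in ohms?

Violet → 7 (first significant figure)
Red → 2 (second significant figure)
White → 9 (third significant figure)
Gold → ×0.1 multiplier
729 × 0.1 = 72.9 Ω

72.9 Ω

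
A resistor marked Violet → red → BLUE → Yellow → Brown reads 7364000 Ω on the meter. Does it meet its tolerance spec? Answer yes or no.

Violet → 7 (first significant figure)
Red → 2 (second significant figure)
Blue → 6 (third significant figure)
Yellow → ×10^4 multiplier
Brown → ±1% tolerance
726 × 10000 = 7260000 Ω
Allowed range: 7187400 Ω to 7332600 Ω.
7364000 Ω lies outside that range.

no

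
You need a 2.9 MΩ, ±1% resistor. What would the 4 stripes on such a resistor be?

2900000 Ω = 29 × 10^5.
2 → red
9 → white
Multiplier 10^5 → green.
±1% tolerance → brown.

red, white, green, brown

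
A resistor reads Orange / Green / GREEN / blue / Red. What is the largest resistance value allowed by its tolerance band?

Orange → 3 (first significant figure)
Green → 5 (second significant figure)
Green → 5 (third significant figure)
Blue → ×10^6 multiplier
Red → ±2% tolerance
355 × 1000000 = 355000000 Ω
Largest = 355000000 × (1 + 2/100) = 362100000 Ω.

362100000 Ω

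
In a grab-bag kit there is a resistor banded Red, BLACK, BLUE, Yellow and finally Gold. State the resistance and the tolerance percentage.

Red → 2 (first significant figure)
Black → 0 (second significant figure)
Blue → 6 (third significant figure)
Yellow → ×10^4 multiplier
Gold → ±5% tolerance
206 × 10000 = 2060000 Ω

2060000 Ω ±5%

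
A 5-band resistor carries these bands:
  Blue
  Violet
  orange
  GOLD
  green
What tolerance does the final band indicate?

The last band, green, is the tolerance band.
Green corresponds to ±0.5%.

±0.5%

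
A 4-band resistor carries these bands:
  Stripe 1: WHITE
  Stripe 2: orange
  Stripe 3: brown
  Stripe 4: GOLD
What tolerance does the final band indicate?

The last band, gold, is the tolerance band.
Gold corresponds to ±5%.

±5%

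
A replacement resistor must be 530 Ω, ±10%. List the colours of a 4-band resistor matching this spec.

530 Ω = 53 × 10^1.
5 → green
3 → orange
Multiplier 10^1 → brown.
±10% tolerance → silver.

green, orange, brown, silver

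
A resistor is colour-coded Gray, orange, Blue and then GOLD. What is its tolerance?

The last band, gold, is the tolerance band.
Gold corresponds to ±5%.

±5%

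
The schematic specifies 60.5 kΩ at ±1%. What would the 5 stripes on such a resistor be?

60500 Ω = 605 × 10^2.
6 → blue
0 → black
5 → green
Multiplier 10^2 → red.
±1% tolerance → brown.

blue, black, green, red, brown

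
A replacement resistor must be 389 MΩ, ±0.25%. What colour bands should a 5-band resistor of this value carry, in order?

orange, grey, white, blue, blue

389000000 Ω = 389 × 10^6.
3 → orange
8 → grey
9 → white
Multiplier 10^6 → blue.
±0.25% tolerance → blue.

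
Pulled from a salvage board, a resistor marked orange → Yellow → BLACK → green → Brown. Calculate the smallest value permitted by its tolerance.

Orange → 3 (first significant figure)
Yellow → 4 (second significant figure)
Black → 0 (third significant figure)
Green → ×10^5 multiplier
Brown → ±1% tolerance
340 × 100000 = 34000000 Ω
Smallest = 34000000 × (1 − 1/100) = 33660000 Ω.

33660000 Ω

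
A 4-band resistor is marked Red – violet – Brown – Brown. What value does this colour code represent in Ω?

270 Ω

Red → 2 (first significant figure)
Violet → 7 (second significant figure)
Brown → ×10 multiplier
27 × 10 = 270 Ω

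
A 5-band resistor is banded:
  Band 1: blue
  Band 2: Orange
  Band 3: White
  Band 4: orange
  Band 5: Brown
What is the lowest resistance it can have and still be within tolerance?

Blue → 6 (first significant figure)
Orange → 3 (second significant figure)
White → 9 (third significant figure)
Orange → ×10^3 multiplier
Brown → ±1% tolerance
639 × 1000 = 639000 Ω
Lowest = 639000 × (1 − 1/100) = 632610 Ω.

632610 Ω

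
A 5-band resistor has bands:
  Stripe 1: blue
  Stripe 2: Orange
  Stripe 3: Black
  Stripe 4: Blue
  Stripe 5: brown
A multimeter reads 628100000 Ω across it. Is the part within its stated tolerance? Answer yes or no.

yes

Blue → 6 (first significant figure)
Orange → 3 (second significant figure)
Black → 0 (third significant figure)
Blue → ×10^6 multiplier
Brown → ±1% tolerance
630 × 1000000 = 630000000 Ω
Allowed range: 623700000 Ω to 636300000 Ω.
628100000 Ω lies inside that range.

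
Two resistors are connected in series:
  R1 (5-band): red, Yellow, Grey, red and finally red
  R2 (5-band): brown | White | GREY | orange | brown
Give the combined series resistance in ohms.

222800 Ω

R1: red, yellow, grey → 248; red ×10^2 → 24800 Ω.
R2: brown, white, grey → 198; orange ×10^3 → 198000 Ω.
Series: 24800 + 198000 = 222800 Ω.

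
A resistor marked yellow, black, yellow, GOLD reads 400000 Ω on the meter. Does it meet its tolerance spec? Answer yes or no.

Yellow → 4 (first significant figure)
Black → 0 (second significant figure)
Yellow → ×10^4 multiplier
Gold → ±5% tolerance
40 × 10000 = 400000 Ω
Allowed range: 380000 Ω to 420000 Ω.
400000 Ω lies inside that range.

yes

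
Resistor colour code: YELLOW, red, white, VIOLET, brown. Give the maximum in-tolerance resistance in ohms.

4332900000 Ω

Yellow → 4 (first significant figure)
Red → 2 (second significant figure)
White → 9 (third significant figure)
Violet → ×10^7 multiplier
Brown → ±1% tolerance
429 × 10000000 = 4290000000 Ω
Maximum = 4290000000 × (1 + 1/100) = 4332900000 Ω.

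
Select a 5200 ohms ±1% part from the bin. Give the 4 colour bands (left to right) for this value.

5200 Ω = 52 × 10^2.
5 → green
2 → red
Multiplier 10^2 → red.
±1% tolerance → brown.

green, red, red, brown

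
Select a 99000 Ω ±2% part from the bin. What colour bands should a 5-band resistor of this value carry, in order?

99000 Ω = 990 × 10^2.
9 → white
9 → white
0 → black
Multiplier 10^2 → red.
±2% tolerance → red.

white, white, black, red, red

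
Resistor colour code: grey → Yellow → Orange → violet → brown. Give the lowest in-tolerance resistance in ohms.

Grey → 8 (first significant figure)
Yellow → 4 (second significant figure)
Orange → 3 (third significant figure)
Violet → ×10^7 multiplier
Brown → ±1% tolerance
843 × 10000000 = 8430000000 Ω
Lowest = 8430000000 × (1 − 1/100) = 8345700000 Ω.

8345700000 Ω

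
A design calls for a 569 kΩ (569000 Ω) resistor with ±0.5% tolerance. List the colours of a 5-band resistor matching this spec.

green, blue, white, orange, green

569000 Ω = 569 × 10^3.
5 → green
6 → blue
9 → white
Multiplier 10^3 → orange.
±0.5% tolerance → green.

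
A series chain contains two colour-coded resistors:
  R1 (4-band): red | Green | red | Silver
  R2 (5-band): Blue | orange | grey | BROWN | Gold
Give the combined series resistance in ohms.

R1: red, green → 25; red ×10^2 → 2500 Ω.
R2: blue, orange, grey → 638; brown ×10 → 6380 Ω.
Series: 2500 + 6380 = 8880 Ω.

8880 Ω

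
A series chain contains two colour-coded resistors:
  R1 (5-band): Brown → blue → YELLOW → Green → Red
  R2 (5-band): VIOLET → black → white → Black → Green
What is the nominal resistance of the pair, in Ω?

R1: brown, blue, yellow → 164; green ×10^5 → 16400000 Ω.
R2: violet, black, white → 709; black ×1 → 709 Ω.
Series: 16400000 + 709 = 16400709 Ω.

16400709 Ω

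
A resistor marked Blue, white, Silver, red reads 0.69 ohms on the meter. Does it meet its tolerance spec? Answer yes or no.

yes

Blue → 6 (first significant figure)
White → 9 (second significant figure)
Silver → ×0.01 multiplier
Red → ±2% tolerance
69 × 0.01 = 0.69 Ω
Allowed range: 0.6762 Ω to 0.7038 Ω.
0.69 ohms lies inside that range.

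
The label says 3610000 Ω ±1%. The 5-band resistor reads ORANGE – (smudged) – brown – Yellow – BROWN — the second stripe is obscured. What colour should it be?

3610000 Ω = 361 × 10^4.
The second band gives digit 6 of the significand, and 6 is blue.

blue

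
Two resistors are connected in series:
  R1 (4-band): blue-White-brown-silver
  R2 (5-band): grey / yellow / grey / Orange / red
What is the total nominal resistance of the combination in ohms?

R1: blue, white → 69; brown ×10 → 690 Ω.
R2: grey, yellow, grey → 848; orange ×10^3 → 848000 Ω.
Series: 690 + 848000 = 848690 Ω.

848690 Ω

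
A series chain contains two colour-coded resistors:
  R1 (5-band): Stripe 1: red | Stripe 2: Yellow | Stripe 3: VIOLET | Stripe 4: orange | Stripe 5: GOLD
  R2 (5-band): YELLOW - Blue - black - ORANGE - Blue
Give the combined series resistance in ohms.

R1: red, yellow, violet → 247; orange ×10^3 → 247000 Ω.
R2: yellow, blue, black → 460; orange ×10^3 → 460000 Ω.
Series: 247000 + 460000 = 707000 Ω.

707000 Ω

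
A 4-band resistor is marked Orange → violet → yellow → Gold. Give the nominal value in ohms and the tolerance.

370000 Ω ±5%

Orange → 3 (first significant figure)
Violet → 7 (second significant figure)
Yellow → ×10^4 multiplier
Gold → ±5% tolerance
37 × 10000 = 370000 Ω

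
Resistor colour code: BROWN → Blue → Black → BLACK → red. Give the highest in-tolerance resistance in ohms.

163.2 Ω

Brown → 1 (first significant figure)
Blue → 6 (second significant figure)
Black → 0 (third significant figure)
Black → ×1 multiplier
Red → ±2% tolerance
160 × 1 = 160 Ω
Highest = 160 × (1 + 2/100) = 163.2 Ω.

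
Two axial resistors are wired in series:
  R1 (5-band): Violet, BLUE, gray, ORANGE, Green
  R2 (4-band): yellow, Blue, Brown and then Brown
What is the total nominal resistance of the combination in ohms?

768460 Ω

R1: violet, blue, grey → 768; orange ×10^3 → 768000 Ω.
R2: yellow, blue → 46; brown ×10 → 460 Ω.
Series: 768000 + 460 = 768460 Ω.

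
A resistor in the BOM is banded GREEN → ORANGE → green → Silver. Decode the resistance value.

5300000 Ω

Green → 5 (first significant figure)
Orange → 3 (second significant figure)
Green → ×10^5 multiplier
53 × 100000 = 5300000 Ω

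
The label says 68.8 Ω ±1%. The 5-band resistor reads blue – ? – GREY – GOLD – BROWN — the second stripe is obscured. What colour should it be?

68.8 Ω = 688 × 10^-1.
The second band gives digit 8 of the significand, and 8 is grey.

grey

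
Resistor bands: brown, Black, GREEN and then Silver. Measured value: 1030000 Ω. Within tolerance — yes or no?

yes

Brown → 1 (first significant figure)
Black → 0 (second significant figure)
Green → ×10^5 multiplier
Silver → ±10% tolerance
10 × 100000 = 1000000 Ω
Allowed range: 900000 Ω to 1100000 Ω.
1030000 Ω lies inside that range.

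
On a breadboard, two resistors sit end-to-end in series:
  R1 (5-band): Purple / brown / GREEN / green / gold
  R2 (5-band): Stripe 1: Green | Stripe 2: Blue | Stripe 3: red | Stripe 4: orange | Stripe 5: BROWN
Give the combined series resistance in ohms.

72062000 Ω

R1: violet, brown, green → 715; green ×10^5 → 71500000 Ω.
R2: green, blue, red → 562; orange ×10^3 → 562000 Ω.
Series: 71500000 + 562000 = 72062000 Ω.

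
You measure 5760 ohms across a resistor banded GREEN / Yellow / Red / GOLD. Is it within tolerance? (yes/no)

no

Green → 5 (first significant figure)
Yellow → 4 (second significant figure)
Red → ×10^2 multiplier
Gold → ±5% tolerance
54 × 100 = 5400 Ω
Allowed range: 5130 Ω to 5670 Ω.
5760 ohms lies outside that range.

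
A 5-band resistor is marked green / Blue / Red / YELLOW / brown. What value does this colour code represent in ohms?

5620000 Ω

Green → 5 (first significant figure)
Blue → 6 (second significant figure)
Red → 2 (third significant figure)
Yellow → ×10^4 multiplier
562 × 10000 = 5620000 Ω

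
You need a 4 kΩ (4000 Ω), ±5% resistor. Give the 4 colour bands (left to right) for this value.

yellow, black, red, gold

4000 Ω = 40 × 10^2.
4 → yellow
0 → black
Multiplier 10^2 → red.
±5% tolerance → gold.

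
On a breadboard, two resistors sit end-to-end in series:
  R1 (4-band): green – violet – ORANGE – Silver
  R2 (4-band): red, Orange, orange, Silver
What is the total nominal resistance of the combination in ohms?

R1: green, violet → 57; orange ×10^3 → 57000 Ω.
R2: red, orange → 23; orange ×10^3 → 23000 Ω.
Series: 57000 + 23000 = 80000 Ω.

80000 Ω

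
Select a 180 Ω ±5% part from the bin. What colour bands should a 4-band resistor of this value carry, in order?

180 Ω = 18 × 10^1.
1 → brown
8 → grey
Multiplier 10^1 → brown.
±5% tolerance → gold.

brown, grey, brown, gold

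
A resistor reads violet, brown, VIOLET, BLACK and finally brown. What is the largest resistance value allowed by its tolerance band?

724.17 Ω

Violet → 7 (first significant figure)
Brown → 1 (second significant figure)
Violet → 7 (third significant figure)
Black → ×1 multiplier
Brown → ±1% tolerance
717 × 1 = 717 Ω
Largest = 717 × (1 + 1/100) = 724.17 Ω.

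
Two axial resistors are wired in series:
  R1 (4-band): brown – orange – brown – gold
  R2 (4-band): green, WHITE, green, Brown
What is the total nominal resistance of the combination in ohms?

R1: brown, orange → 13; brown ×10 → 130 Ω.
R2: green, white → 59; green ×10^5 → 5900000 Ω.
Series: 130 + 5900000 = 5900130 Ω.

5900130 Ω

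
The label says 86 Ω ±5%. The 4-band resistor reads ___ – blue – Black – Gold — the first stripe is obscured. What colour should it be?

grey

86 Ω = 86 × 10^0.
The first band gives digit 8 of the significand, and 8 is grey.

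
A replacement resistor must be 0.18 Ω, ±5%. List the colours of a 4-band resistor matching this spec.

brown, grey, silver, gold

0.18 Ω = 18 × 10^-2.
1 → brown
8 → grey
Multiplier 10^-2 → silver.
±5% tolerance → gold.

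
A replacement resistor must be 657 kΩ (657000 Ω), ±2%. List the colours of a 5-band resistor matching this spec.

blue, green, violet, orange, red

657000 Ω = 657 × 10^3.
6 → blue
5 → green
7 → violet
Multiplier 10^3 → orange.
±2% tolerance → red.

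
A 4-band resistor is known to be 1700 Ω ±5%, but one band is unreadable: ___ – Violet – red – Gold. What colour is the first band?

brown

1700 Ω = 17 × 10^2.
The first band gives digit 1 of the significand, and 1 is brown.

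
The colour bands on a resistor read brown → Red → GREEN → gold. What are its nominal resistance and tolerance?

1200000 Ω ±5%

Brown → 1 (first significant figure)
Red → 2 (second significant figure)
Green → ×10^5 multiplier
Gold → ±5% tolerance
12 × 100000 = 1200000 Ω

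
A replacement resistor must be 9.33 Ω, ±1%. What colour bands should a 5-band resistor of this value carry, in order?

9.33 Ω = 933 × 10^-2.
9 → white
3 → orange
3 → orange
Multiplier 10^-2 → silver.
±1% tolerance → brown.

white, orange, orange, silver, brown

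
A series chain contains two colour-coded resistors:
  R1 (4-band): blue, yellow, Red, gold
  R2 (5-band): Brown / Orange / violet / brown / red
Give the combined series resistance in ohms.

R1: blue, yellow → 64; red ×10^2 → 6400 Ω.
R2: brown, orange, violet → 137; brown ×10 → 1370 Ω.
Series: 6400 + 1370 = 7770 Ω.

7770 Ω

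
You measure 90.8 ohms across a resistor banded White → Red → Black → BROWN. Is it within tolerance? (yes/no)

no

White → 9 (first significant figure)
Red → 2 (second significant figure)
Black → ×1 multiplier
Brown → ±1% tolerance
92 × 1 = 92 Ω
Allowed range: 91.08 Ω to 92.92 Ω.
90.8 ohms lies outside that range.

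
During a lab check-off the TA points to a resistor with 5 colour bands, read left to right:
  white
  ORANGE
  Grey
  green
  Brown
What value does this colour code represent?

93800000 Ω

White → 9 (first significant figure)
Orange → 3 (second significant figure)
Grey → 8 (third significant figure)
Green → ×10^5 multiplier
938 × 100000 = 93800000 Ω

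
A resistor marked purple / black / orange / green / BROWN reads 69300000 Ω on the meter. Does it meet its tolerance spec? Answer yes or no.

no

Violet → 7 (first significant figure)
Black → 0 (second significant figure)
Orange → 3 (third significant figure)
Green → ×10^5 multiplier
Brown → ±1% tolerance
703 × 100000 = 70300000 Ω
Allowed range: 69597000 Ω to 71003000 Ω.
69300000 Ω lies outside that range.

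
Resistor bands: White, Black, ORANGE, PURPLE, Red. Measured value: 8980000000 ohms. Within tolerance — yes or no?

yes

White → 9 (first significant figure)
Black → 0 (second significant figure)
Orange → 3 (third significant figure)
Violet → ×10^7 multiplier
Red → ±2% tolerance
903 × 10000000 = 9030000000 Ω
Allowed range: 8849400000 Ω to 9210600000 Ω.
8980000000 ohms lies inside that range.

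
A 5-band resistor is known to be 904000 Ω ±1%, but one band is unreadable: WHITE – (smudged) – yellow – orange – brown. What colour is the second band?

904000 Ω = 904 × 10^3.
The second band gives digit 0 of the significand, and 0 is black.

black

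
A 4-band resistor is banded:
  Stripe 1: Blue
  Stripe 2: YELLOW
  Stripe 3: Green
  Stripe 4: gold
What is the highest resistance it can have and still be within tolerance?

6720000 Ω

Blue → 6 (first significant figure)
Yellow → 4 (second significant figure)
Green → ×10^5 multiplier
Gold → ±5% tolerance
64 × 100000 = 6400000 Ω
Highest = 6400000 × (1 + 5/100) = 6720000 Ω.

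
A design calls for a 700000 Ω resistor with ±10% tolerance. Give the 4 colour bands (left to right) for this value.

700000 Ω = 70 × 10^4.
7 → violet
0 → black
Multiplier 10^4 → yellow.
±10% tolerance → silver.

violet, black, yellow, silver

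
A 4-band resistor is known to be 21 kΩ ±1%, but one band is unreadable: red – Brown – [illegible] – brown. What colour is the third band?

21000 Ω = 21 × 10^3.
The third band is the multiplier, 10^3, which is orange.

orange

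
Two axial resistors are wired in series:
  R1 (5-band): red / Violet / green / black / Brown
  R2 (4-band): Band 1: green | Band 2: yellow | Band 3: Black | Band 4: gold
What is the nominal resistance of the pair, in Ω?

R1: red, violet, green → 275; black ×1 → 275 Ω.
R2: green, yellow → 54; black ×1 → 54 Ω.
Series: 275 + 54 = 329 Ω.

329 Ω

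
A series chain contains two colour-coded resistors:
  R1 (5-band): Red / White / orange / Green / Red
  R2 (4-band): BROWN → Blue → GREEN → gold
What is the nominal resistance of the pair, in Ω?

30900000 Ω

R1: red, white, orange → 293; green ×10^5 → 29300000 Ω.
R2: brown, blue → 16; green ×10^5 → 1600000 Ω.
Series: 29300000 + 1600000 = 30900000 Ω.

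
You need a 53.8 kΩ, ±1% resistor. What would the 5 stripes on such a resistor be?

green, orange, grey, red, brown

53800 Ω = 538 × 10^2.
5 → green
3 → orange
8 → grey
Multiplier 10^2 → red.
±1% tolerance → brown.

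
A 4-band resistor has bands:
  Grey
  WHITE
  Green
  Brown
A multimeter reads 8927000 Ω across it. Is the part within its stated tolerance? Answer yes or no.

yes

Grey → 8 (first significant figure)
White → 9 (second significant figure)
Green → ×10^5 multiplier
Brown → ±1% tolerance
89 × 100000 = 8900000 Ω
Allowed range: 8811000 Ω to 8989000 Ω.
8927000 Ω lies inside that range.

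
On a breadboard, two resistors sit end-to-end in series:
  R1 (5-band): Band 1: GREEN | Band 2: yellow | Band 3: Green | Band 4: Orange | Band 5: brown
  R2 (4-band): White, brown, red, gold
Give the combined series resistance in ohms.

R1: green, yellow, green → 545; orange ×10^3 → 545000 Ω.
R2: white, brown → 91; red ×10^2 → 9100 Ω.
Series: 545000 + 9100 = 554100 Ω.

554100 Ω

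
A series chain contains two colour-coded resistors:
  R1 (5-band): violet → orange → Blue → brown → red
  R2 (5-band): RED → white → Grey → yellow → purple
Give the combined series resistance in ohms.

2987360 Ω

R1: violet, orange, blue → 736; brown ×10 → 7360 Ω.
R2: red, white, grey → 298; yellow ×10^4 → 2980000 Ω.
Series: 7360 + 2980000 = 2987360 Ω.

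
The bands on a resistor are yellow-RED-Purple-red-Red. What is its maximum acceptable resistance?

Yellow → 4 (first significant figure)
Red → 2 (second significant figure)
Violet → 7 (third significant figure)
Red → ×10^2 multiplier
Red → ±2% tolerance
427 × 100 = 42700 Ω
Maximum = 42700 × (1 + 2/100) = 43554 Ω.

43554 Ω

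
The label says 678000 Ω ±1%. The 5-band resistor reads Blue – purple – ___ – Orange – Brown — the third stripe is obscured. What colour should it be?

grey

678000 Ω = 678 × 10^3.
The third band gives digit 8 of the significand, and 8 is grey.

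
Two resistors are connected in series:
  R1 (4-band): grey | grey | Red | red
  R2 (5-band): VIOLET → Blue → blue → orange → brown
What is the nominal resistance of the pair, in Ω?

R1: grey, grey → 88; red ×10^2 → 8800 Ω.
R2: violet, blue, blue → 766; orange ×10^3 → 766000 Ω.
Series: 8800 + 766000 = 774800 Ω.

774800 Ω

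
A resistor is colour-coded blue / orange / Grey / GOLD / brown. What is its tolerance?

±1%

The last band, brown, is the tolerance band.
Brown corresponds to ±1%.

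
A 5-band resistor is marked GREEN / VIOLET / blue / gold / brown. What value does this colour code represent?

57.6 Ω

Green → 5 (first significant figure)
Violet → 7 (second significant figure)
Blue → 6 (third significant figure)
Gold → ×0.1 multiplier
576 × 0.1 = 57.6 Ω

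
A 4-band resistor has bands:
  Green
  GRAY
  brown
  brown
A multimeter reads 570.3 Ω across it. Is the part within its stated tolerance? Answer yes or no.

Green → 5 (first significant figure)
Grey → 8 (second significant figure)
Brown → ×10 multiplier
Brown → ±1% tolerance
58 × 10 = 580 Ω
Allowed range: 574.2 Ω to 585.8 Ω.
570.3 Ω lies outside that range.

no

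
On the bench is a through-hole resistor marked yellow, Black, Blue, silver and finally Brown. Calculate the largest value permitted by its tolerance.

4.1006 Ω

Yellow → 4 (first significant figure)
Black → 0 (second significant figure)
Blue → 6 (third significant figure)
Silver → ×0.01 multiplier
Brown → ±1% tolerance
406 × 0.01 = 4.06 Ω
Largest = 4.06 × (1 + 1/100) = 4.1006 Ω.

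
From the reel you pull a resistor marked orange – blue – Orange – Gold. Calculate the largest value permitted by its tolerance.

Orange → 3 (first significant figure)
Blue → 6 (second significant figure)
Orange → ×10^3 multiplier
Gold → ±5% tolerance
36 × 1000 = 36000 Ω
Largest = 36000 × (1 + 5/100) = 37800 Ω.

37800 Ω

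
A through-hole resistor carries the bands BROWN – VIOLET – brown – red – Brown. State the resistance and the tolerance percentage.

Brown → 1 (first significant figure)
Violet → 7 (second significant figure)
Brown → 1 (third significant figure)
Red → ×10^2 multiplier
Brown → ±1% tolerance
171 × 100 = 17100 Ω

17100 Ω ±1%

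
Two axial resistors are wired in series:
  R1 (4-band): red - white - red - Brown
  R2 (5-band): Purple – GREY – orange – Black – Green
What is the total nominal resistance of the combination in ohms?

3683 Ω

R1: red, white → 29; red ×10^2 → 2900 Ω.
R2: violet, grey, orange → 783; black ×1 → 783 Ω.
Series: 2900 + 783 = 3683 Ω.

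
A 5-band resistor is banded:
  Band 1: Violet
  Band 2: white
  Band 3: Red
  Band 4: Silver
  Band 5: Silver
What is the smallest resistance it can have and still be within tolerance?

Violet → 7 (first significant figure)
White → 9 (second significant figure)
Red → 2 (third significant figure)
Silver → ×0.01 multiplier
Silver → ±10% tolerance
792 × 0.01 = 7.92 Ω
Smallest = 7.92 × (1 − 10/100) = 7.128 Ω.

7.128 Ω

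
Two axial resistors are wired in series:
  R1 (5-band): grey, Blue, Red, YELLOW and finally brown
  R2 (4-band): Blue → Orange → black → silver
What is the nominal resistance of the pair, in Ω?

8620063 Ω

R1: grey, blue, red → 862; yellow ×10^4 → 8620000 Ω.
R2: blue, orange → 63; black ×1 → 63 Ω.
Series: 8620000 + 63 = 8620063 Ω.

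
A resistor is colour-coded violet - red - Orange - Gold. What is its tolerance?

The last band, gold, is the tolerance band.
Gold corresponds to ±5%.

±5%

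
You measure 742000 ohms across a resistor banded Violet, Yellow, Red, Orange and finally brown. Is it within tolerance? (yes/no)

Violet → 7 (first significant figure)
Yellow → 4 (second significant figure)
Red → 2 (third significant figure)
Orange → ×10^3 multiplier
Brown → ±1% tolerance
742 × 1000 = 742000 Ω
Allowed range: 734580 Ω to 749420 Ω.
742000 ohms lies inside that range.

yes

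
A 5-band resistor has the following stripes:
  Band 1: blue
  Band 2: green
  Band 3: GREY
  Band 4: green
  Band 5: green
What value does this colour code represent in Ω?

Blue → 6 (first significant figure)
Green → 5 (second significant figure)
Grey → 8 (third significant figure)
Green → ×10^5 multiplier
658 × 100000 = 65800000 Ω

65800000 Ω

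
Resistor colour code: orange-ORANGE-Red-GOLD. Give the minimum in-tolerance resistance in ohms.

Orange → 3 (first significant figure)
Orange → 3 (second significant figure)
Red → ×10^2 multiplier
Gold → ±5% tolerance
33 × 100 = 3300 Ω
Minimum = 3300 × (1 − 5/100) = 3135 Ω.

3135 Ω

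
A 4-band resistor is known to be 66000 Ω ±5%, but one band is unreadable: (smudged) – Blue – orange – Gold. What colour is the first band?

blue

66000 Ω = 66 × 10^3.
The first band gives digit 6 of the significand, and 6 is blue.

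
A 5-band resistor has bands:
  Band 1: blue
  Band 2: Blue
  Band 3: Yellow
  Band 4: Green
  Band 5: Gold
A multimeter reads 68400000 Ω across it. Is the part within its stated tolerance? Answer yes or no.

yes

Blue → 6 (first significant figure)
Blue → 6 (second significant figure)
Yellow → 4 (third significant figure)
Green → ×10^5 multiplier
Gold → ±5% tolerance
664 × 100000 = 66400000 Ω
Allowed range: 63080000 Ω to 69720000 Ω.
68400000 Ω lies inside that range.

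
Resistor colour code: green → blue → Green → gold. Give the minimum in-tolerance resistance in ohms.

5320000 Ω

Green → 5 (first significant figure)
Blue → 6 (second significant figure)
Green → ×10^5 multiplier
Gold → ±5% tolerance
56 × 100000 = 5600000 Ω
Minimum = 5600000 × (1 − 5/100) = 5320000 Ω.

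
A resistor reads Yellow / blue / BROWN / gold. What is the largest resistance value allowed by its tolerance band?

483 Ω

Yellow → 4 (first significant figure)
Blue → 6 (second significant figure)
Brown → ×10 multiplier
Gold → ±5% tolerance
46 × 10 = 460 Ω
Largest = 460 × (1 + 5/100) = 483 Ω.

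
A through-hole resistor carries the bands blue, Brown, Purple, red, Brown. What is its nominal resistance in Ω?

61700 Ω

Blue → 6 (first significant figure)
Brown → 1 (second significant figure)
Violet → 7 (third significant figure)
Red → ×10^2 multiplier
617 × 100 = 61700 Ω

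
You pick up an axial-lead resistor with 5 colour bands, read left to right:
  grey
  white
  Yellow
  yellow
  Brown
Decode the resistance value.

8940000 Ω

Grey → 8 (first significant figure)
White → 9 (second significant figure)
Yellow → 4 (third significant figure)
Yellow → ×10^4 multiplier
894 × 10000 = 8940000 Ω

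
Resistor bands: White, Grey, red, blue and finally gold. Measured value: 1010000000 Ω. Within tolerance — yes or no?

yes

White → 9 (first significant figure)
Grey → 8 (second significant figure)
Red → 2 (third significant figure)
Blue → ×10^6 multiplier
Gold → ±5% tolerance
982 × 1000000 = 982000000 Ω
Allowed range: 932900000 Ω to 1031100000 Ω.
1010000000 Ω lies inside that range.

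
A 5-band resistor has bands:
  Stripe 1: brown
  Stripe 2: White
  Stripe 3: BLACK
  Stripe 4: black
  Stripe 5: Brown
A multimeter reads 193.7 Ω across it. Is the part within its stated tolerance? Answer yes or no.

no

Brown → 1 (first significant figure)
White → 9 (second significant figure)
Black → 0 (third significant figure)
Black → ×1 multiplier
Brown → ±1% tolerance
190 × 1 = 190 Ω
Allowed range: 188.1 Ω to 191.9 Ω.
193.7 Ω lies outside that range.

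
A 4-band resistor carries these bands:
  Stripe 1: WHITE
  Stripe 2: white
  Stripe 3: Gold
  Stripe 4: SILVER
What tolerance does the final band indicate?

±10%

The last band, silver, is the tolerance band.
Silver corresponds to ±10%.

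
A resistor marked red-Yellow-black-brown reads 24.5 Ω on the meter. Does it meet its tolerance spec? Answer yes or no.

Red → 2 (first significant figure)
Yellow → 4 (second significant figure)
Black → ×1 multiplier
Brown → ±1% tolerance
24 × 1 = 24 Ω
Allowed range: 23.76 Ω to 24.24 Ω.
24.5 Ω lies outside that range.

no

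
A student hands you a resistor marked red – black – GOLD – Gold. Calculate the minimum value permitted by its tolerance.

1.9 Ω

Red → 2 (first significant figure)
Black → 0 (second significant figure)
Gold → ×0.1 multiplier
Gold → ±5% tolerance
20 × 0.1 = 2 Ω
Minimum = 2 × (1 − 5/100) = 1.9 Ω.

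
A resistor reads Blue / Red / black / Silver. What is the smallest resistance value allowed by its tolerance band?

55.8 Ω

Blue → 6 (first significant figure)
Red → 2 (second significant figure)
Black → ×1 multiplier
Silver → ±10% tolerance
62 × 1 = 62 Ω
Smallest = 62 × (1 − 10/100) = 55.8 Ω.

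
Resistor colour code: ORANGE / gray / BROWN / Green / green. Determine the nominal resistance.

Orange → 3 (first significant figure)
Grey → 8 (second significant figure)
Brown → 1 (third significant figure)
Green → ×10^5 multiplier
381 × 100000 = 38100000 Ω

38100000 Ω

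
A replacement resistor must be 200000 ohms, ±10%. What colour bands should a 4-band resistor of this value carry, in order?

200000 Ω = 20 × 10^4.
2 → red
0 → black
Multiplier 10^4 → yellow.
±10% tolerance → silver.

red, black, yellow, silver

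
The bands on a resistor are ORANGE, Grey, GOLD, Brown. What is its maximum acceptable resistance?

3.838 Ω

Orange → 3 (first significant figure)
Grey → 8 (second significant figure)
Gold → ×0.1 multiplier
Brown → ±1% tolerance
38 × 0.1 = 3.8 Ω
Maximum = 3.8 × (1 + 1/100) = 3.838 Ω.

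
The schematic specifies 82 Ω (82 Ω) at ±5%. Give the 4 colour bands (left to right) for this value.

grey, red, black, gold

82 Ω = 82 × 10^0.
8 → grey
2 → red
Multiplier 10^0 → black.
±5% tolerance → gold.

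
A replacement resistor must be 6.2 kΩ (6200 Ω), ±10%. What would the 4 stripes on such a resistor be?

blue, red, red, silver

6200 Ω = 62 × 10^2.
6 → blue
2 → red
Multiplier 10^2 → red.
±10% tolerance → silver.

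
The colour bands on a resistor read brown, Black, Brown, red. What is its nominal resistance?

Brown → 1 (first significant figure)
Black → 0 (second significant figure)
Brown → ×10 multiplier
10 × 10 = 100 Ω

100 Ω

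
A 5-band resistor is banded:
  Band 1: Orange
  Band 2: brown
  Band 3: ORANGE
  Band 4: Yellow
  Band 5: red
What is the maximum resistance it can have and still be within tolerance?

Orange → 3 (first significant figure)
Brown → 1 (second significant figure)
Orange → 3 (third significant figure)
Yellow → ×10^4 multiplier
Red → ±2% tolerance
313 × 10000 = 3130000 Ω
Maximum = 3130000 × (1 + 2/100) = 3192600 Ω.

3192600 Ω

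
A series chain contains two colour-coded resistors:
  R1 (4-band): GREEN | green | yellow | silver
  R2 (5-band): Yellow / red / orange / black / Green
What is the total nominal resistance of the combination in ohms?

550423 Ω

R1: green, green → 55; yellow ×10^4 → 550000 Ω.
R2: yellow, red, orange → 423; black ×1 → 423 Ω.
Series: 550000 + 423 = 550423 Ω.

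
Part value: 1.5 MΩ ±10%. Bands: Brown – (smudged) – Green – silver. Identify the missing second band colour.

1500000 Ω = 15 × 10^5.
The second band gives digit 5 of the significand, and 5 is green.

green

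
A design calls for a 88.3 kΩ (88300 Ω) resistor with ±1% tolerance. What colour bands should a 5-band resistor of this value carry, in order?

grey, grey, orange, red, brown

88300 Ω = 883 × 10^2.
8 → grey
8 → grey
3 → orange
Multiplier 10^2 → red.
±1% tolerance → brown.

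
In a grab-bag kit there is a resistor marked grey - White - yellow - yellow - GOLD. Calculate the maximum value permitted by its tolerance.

Grey → 8 (first significant figure)
White → 9 (second significant figure)
Yellow → 4 (third significant figure)
Yellow → ×10^4 multiplier
Gold → ±5% tolerance
894 × 10000 = 8940000 Ω
Maximum = 8940000 × (1 + 5/100) = 9387000 Ω.

9387000 Ω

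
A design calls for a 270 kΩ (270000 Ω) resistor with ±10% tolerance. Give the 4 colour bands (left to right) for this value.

red, violet, yellow, silver

270000 Ω = 27 × 10^4.
2 → red
7 → violet
Multiplier 10^4 → yellow.
±10% tolerance → silver.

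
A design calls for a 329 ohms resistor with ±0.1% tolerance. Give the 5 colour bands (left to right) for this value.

329 Ω = 329 × 10^0.
3 → orange
2 → red
9 → white
Multiplier 10^0 → black.
±0.1% tolerance → violet.

orange, red, white, black, violet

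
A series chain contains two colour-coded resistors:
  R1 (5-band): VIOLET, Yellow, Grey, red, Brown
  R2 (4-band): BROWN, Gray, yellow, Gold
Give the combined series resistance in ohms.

254800 Ω

R1: violet, yellow, grey → 748; red ×10^2 → 74800 Ω.
R2: brown, grey → 18; yellow ×10^4 → 180000 Ω.
Series: 74800 + 180000 = 254800 Ω.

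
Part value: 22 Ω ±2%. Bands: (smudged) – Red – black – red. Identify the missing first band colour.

22 Ω = 22 × 10^0.
The first band gives digit 2 of the significand, and 2 is red.

red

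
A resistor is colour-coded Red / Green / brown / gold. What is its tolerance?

The last band, gold, is the tolerance band.
Gold corresponds to ±5%.

±5%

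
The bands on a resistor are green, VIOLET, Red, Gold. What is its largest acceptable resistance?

5985 Ω

Green → 5 (first significant figure)
Violet → 7 (second significant figure)
Red → ×10^2 multiplier
Gold → ±5% tolerance
57 × 100 = 5700 Ω
Largest = 5700 × (1 + 5/100) = 5985 Ω.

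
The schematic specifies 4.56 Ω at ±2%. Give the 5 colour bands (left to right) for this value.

4.56 Ω = 456 × 10^-2.
4 → yellow
5 → green
6 → blue
Multiplier 10^-2 → silver.
±2% tolerance → red.

yellow, green, blue, silver, red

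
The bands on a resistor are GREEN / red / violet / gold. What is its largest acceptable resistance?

Green → 5 (first significant figure)
Red → 2 (second significant figure)
Violet → ×10^7 multiplier
Gold → ±5% tolerance
52 × 10000000 = 520000000 Ω
Largest = 520000000 × (1 + 5/100) = 546000000 Ω.

546000000 Ω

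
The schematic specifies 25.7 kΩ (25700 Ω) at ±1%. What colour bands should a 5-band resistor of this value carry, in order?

red, green, violet, red, brown

25700 Ω = 257 × 10^2.
2 → red
5 → green
7 → violet
Multiplier 10^2 → red.
±1% tolerance → brown.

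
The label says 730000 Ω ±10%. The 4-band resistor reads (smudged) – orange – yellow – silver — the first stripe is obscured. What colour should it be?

730000 Ω = 73 × 10^4.
The first band gives digit 7 of the significand, and 7 is violet.

violet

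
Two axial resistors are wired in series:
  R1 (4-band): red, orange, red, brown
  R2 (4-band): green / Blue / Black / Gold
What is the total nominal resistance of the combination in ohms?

2356 Ω

R1: red, orange → 23; red ×10^2 → 2300 Ω.
R2: green, blue → 56; black ×1 → 56 Ω.
Series: 2300 + 56 = 2356 Ω.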